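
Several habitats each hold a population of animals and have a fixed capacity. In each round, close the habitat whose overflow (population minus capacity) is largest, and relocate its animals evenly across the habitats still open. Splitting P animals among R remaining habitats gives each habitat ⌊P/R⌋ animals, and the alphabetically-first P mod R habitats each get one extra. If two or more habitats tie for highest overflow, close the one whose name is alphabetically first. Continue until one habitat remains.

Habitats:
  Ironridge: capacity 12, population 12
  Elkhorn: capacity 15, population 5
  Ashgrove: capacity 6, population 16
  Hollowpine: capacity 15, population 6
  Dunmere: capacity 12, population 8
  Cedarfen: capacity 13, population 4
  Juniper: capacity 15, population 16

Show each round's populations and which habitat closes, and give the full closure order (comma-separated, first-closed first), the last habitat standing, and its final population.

Closure order: Ashgrove, Juniper, Ironridge, Dunmere, Cedarfen, Elkhorn
Last habitat: Hollowpine with 67 animals

Round 1: Ashgrove=16 Cedarfen=4 Dunmere=8 Elkhorn=5 Hollowpine=6 Ironridge=12 Juniper=16 → close Ashgrove (overflow 10)
  16÷6 = 2 each, +1 to first 4
Round 2: Cedarfen=7 Dunmere=11 Elkhorn=8 Hollowpine=9 Ironridge=14 Juniper=18 → close Juniper (overflow 3)
  18÷5 = 3 each, +1 to first 3
Round 3: Cedarfen=11 Dunmere=15 Elkhorn=12 Hollowpine=12 Ironridge=17 → close Ironridge (overflow 5)
  17÷4 = 4 each, +1 to first 1
Round 4: Cedarfen=16 Dunmere=19 Elkhorn=16 Hollowpine=16 → close Dunmere (overflow 7)
  19÷3 = 6 each, +1 to first 1
Round 5: Cedarfen=23 Elkhorn=22 Hollowpine=22 → close Cedarfen (overflow 10)
  23÷2 = 11 each, +1 to first 1
Round 6: Elkhorn=34 Hollowpine=33 → close Elkhorn (overflow 19)
  34÷1 = 34 each, +1 to first 0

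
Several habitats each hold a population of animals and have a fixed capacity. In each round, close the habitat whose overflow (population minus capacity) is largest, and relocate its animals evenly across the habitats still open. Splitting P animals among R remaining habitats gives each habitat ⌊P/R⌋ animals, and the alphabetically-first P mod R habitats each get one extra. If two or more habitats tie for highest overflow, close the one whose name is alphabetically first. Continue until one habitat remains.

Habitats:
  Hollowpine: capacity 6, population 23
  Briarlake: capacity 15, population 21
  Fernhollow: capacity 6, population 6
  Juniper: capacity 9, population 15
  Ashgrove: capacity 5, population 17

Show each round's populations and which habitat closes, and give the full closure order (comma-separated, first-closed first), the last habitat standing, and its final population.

Round 1: Ashgrove=17 Briarlake=21 Fernhollow=6 Hollowpine=23 Juniper=15 → close Hollowpine (overflow 17)
  23÷4 = 5 each, +1 to first 3
Round 2: Ashgrove=23 Briarlake=27 Fernhollow=12 Juniper=20 → close Ashgrove (overflow 18)
  23÷3 = 7 each, +1 to first 2
Round 3: Briarlake=35 Fernhollow=20 Juniper=27 → close Briarlake (overflow 20)
  35÷2 = 17 each, +1 to first 1
Round 4: Fernhollow=38 Juniper=44 → close Juniper (overflow 35)
  44÷1 = 44 each, +1 to first 0

Closure order: Hollowpine, Ashgrove, Briarlake, Juniper
Last habitat: Fernhollow with 82 animals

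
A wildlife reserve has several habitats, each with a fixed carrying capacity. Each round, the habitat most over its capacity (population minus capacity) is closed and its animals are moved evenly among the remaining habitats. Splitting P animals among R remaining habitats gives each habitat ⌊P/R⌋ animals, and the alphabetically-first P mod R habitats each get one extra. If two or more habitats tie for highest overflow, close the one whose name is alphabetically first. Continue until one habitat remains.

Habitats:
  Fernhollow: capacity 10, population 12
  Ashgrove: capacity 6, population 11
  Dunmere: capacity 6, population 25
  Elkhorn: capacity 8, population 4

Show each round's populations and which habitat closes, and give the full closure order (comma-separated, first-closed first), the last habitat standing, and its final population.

Closure order: Dunmere, Ashgrove, Fernhollow
Last habitat: Elkhorn with 52 animals

Round 1: Ashgrove=11 Dunmere=25 Elkhorn=4 Fernhollow=12 → close Dunmere (overflow 19)
  25÷3 = 8 each, +1 to first 1
Round 2: Ashgrove=20 Elkhorn=12 Fernhollow=20 → close Ashgrove (overflow 14)
  20÷2 = 10 each, +1 to first 0
Round 3: Elkhorn=22 Fernhollow=30 → close Fernhollow (overflow 20)
  30÷1 = 30 each, +1 to first 0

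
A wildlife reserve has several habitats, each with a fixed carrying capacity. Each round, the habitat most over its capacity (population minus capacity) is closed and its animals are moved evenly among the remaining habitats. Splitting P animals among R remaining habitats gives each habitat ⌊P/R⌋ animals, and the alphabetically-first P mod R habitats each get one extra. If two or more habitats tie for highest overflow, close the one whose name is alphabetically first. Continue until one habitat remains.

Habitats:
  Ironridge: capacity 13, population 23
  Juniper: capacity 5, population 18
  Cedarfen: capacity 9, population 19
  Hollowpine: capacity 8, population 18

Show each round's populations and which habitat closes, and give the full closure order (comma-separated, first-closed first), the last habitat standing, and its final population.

Closure order: Juniper, Cedarfen, Hollowpine
Last habitat: Ironridge with 78 animals

Round 1: Cedarfen=19 Hollowpine=18 Ironridge=23 Juniper=18 → close Juniper (overflow 13)
  18÷3 = 6 each, +1 to first 0
Round 2: Cedarfen=25 Hollowpine=24 Ironridge=29 → close Cedarfen (overflow 16)
  25÷2 = 12 each, +1 to first 1
Round 3: Hollowpine=37 Ironridge=41 → close Hollowpine (overflow 29)
  37÷1 = 37 each, +1 to first 0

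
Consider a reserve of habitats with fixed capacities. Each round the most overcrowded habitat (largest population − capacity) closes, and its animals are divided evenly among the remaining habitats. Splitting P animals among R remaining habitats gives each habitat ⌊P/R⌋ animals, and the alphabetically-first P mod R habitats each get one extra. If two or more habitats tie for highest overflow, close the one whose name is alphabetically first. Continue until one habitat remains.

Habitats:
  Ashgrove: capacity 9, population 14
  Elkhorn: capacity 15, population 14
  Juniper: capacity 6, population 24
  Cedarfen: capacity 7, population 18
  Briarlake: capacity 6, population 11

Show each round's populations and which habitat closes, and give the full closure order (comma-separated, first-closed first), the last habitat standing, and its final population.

Round 1: Ashgrove=14 Briarlake=11 Cedarfen=18 Elkhorn=14 Juniper=24 → close Juniper (overflow 18)
  24÷4 = 6 each, +1 to first 0
Round 2: Ashgrove=20 Briarlake=17 Cedarfen=24 Elkhorn=20 → close Cedarfen (overflow 17)
  24÷3 = 8 each, +1 to first 0
Round 3: Ashgrove=28 Briarlake=25 Elkhorn=28 → close Ashgrove (overflow 19)
  28÷2 = 14 each, +1 to first 0
Round 4: Briarlake=39 Elkhorn=42 → close Briarlake (overflow 33)
  39÷1 = 39 each, +1 to first 0

Closure order: Juniper, Cedarfen, Ashgrove, Briarlake
Last habitat: Elkhorn with 81 animals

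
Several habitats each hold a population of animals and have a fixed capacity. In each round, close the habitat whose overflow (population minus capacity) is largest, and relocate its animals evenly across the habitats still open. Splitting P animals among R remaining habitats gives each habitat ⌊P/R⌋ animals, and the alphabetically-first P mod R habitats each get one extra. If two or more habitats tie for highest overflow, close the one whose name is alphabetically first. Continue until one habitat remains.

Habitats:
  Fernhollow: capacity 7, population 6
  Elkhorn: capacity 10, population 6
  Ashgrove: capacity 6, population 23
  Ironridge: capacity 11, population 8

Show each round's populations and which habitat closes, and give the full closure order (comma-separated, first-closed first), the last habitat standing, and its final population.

Round 1: Ashgrove=23 Elkhorn=6 Fernhollow=6 Ironridge=8 → close Ashgrove (overflow 17)
  23÷3 = 7 each, +1 to first 2
Round 2: Elkhorn=14 Fernhollow=14 Ironridge=15 → close Fernhollow (overflow 7)
  14÷2 = 7 each, +1 to first 0
Round 3: Elkhorn=21 Ironridge=22 → close Elkhorn (overflow 11)
  21÷1 = 21 each, +1 to first 0

Closure order: Ashgrove, Fernhollow, Elkhorn
Last habitat: Ironridge with 43 animals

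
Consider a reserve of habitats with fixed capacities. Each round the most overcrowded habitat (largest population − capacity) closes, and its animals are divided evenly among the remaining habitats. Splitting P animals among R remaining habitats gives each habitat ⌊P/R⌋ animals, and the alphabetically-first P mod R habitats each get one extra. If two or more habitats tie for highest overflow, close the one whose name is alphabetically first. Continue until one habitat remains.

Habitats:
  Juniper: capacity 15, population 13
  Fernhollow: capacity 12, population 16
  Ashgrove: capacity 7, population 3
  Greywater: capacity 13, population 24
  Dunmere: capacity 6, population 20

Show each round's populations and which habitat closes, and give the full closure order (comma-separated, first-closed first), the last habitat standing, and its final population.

Round 1: Ashgrove=3 Dunmere=20 Fernhollow=16 Greywater=24 Juniper=13 → close Dunmere (overflow 14)
  20÷4 = 5 each, +1 to first 0
Round 2: Ashgrove=8 Fernhollow=21 Greywater=29 Juniper=18 → close Greywater (overflow 16)
  29÷3 = 9 each, +1 to first 2
Round 3: Ashgrove=18 Fernhollow=31 Juniper=27 → close Fernhollow (overflow 19)
  31÷2 = 15 each, +1 to first 1
Round 4: Ashgrove=34 Juniper=42 → close Ashgrove (overflow 27)
  34÷1 = 34 each, +1 to first 0

Closure order: Dunmere, Greywater, Fernhollow, Ashgrove
Last habitat: Juniper with 76 animals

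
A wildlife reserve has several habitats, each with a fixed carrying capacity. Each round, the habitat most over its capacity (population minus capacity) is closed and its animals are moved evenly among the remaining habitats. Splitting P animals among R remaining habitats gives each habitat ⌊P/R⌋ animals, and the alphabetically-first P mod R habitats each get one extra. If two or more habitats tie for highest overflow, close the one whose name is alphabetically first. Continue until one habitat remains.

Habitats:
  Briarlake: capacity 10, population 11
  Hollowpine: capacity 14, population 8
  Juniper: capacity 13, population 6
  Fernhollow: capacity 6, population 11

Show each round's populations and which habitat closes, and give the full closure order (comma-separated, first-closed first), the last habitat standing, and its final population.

Closure order: Fernhollow, Briarlake, Hollowpine
Last habitat: Juniper with 36 animals

Round 1: Briarlake=11 Fernhollow=11 Hollowpine=8 Juniper=6 → close Fernhollow (overflow 5)
  11÷3 = 3 each, +1 to first 2
Round 2: Briarlake=15 Hollowpine=12 Juniper=9 → close Briarlake (overflow 5)
  15÷2 = 7 each, +1 to first 1
Round 3: Hollowpine=20 Juniper=16 → close Hollowpine (overflow 6)
  20÷1 = 20 each, +1 to first 0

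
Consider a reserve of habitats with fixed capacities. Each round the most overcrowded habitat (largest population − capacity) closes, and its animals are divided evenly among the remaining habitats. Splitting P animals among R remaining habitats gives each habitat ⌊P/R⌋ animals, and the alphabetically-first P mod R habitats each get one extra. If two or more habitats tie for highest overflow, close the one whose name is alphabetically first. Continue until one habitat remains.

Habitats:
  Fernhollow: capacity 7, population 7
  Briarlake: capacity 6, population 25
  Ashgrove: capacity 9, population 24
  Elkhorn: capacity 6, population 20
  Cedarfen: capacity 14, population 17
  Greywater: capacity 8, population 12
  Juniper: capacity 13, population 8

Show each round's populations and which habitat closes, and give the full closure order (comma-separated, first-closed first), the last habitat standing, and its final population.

Closure order: Briarlake, Ashgrove, Elkhorn, Cedarfen, Greywater, Fernhollow
Last habitat: Juniper with 113 animals

Round 1: Ashgrove=24 Briarlake=25 Cedarfen=17 Elkhorn=20 Fernhollow=7 Greywater=12 Juniper=8 → close Briarlake (overflow 19)
  25÷6 = 4 each, +1 to first 1
Round 2: Ashgrove=29 Cedarfen=21 Elkhorn=24 Fernhollow=11 Greywater=16 Juniper=12 → close Ashgrove (overflow 20)
  29÷5 = 5 each, +1 to first 4
Round 3: Cedarfen=27 Elkhorn=30 Fernhollow=17 Greywater=22 Juniper=17 → close Elkhorn (overflow 24)
  30÷4 = 7 each, +1 to first 2
Round 4: Cedarfen=35 Fernhollow=25 Greywater=29 Juniper=24 → close Cedarfen (overflow 21)
  35÷3 = 11 each, +1 to first 2
Round 5: Fernhollow=37 Greywater=41 Juniper=35 → close Greywater (overflow 33)
  41÷2 = 20 each, +1 to first 1
Round 6: Fernhollow=58 Juniper=55 → close Fernhollow (overflow 51)
  58÷1 = 58 each, +1 to first 0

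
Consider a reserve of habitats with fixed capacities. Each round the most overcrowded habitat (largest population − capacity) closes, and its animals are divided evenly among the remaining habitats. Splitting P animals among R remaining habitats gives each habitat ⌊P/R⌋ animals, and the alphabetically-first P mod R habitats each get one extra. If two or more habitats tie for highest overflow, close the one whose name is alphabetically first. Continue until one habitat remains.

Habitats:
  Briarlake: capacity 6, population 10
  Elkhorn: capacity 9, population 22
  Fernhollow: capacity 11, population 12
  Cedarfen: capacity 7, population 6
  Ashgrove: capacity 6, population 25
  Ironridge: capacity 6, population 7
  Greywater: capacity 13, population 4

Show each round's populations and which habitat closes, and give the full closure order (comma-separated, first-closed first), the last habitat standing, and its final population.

Round 1: Ashgrove=25 Briarlake=10 Cedarfen=6 Elkhorn=22 Fernhollow=12 Greywater=4 Ironridge=7 → close Ashgrove (overflow 19)
  25÷6 = 4 each, +1 to first 1
Round 2: Briarlake=15 Cedarfen=10 Elkhorn=26 Fernhollow=16 Greywater=8 Ironridge=11 → close Elkhorn (overflow 17)
  26÷5 = 5 each, +1 to first 1
Round 3: Briarlake=21 Cedarfen=15 Fernhollow=21 Greywater=13 Ironridge=16 → close Briarlake (overflow 15)
  21÷4 = 5 each, +1 to first 1
Round 4: Cedarfen=21 Fernhollow=26 Greywater=18 Ironridge=21 → close Fernhollow (overflow 15)
  26÷3 = 8 each, +1 to first 2
Round 5: Cedarfen=30 Greywater=27 Ironridge=29 → close Cedarfen (overflow 23)
  30÷2 = 15 each, +1 to first 0
Round 6: Greywater=42 Ironridge=44 → close Ironridge (overflow 38)
  44÷1 = 44 each, +1 to first 0

Closure order: Ashgrove, Elkhorn, Briarlake, Fernhollow, Cedarfen, Ironridge
Last habitat: Greywater with 86 animals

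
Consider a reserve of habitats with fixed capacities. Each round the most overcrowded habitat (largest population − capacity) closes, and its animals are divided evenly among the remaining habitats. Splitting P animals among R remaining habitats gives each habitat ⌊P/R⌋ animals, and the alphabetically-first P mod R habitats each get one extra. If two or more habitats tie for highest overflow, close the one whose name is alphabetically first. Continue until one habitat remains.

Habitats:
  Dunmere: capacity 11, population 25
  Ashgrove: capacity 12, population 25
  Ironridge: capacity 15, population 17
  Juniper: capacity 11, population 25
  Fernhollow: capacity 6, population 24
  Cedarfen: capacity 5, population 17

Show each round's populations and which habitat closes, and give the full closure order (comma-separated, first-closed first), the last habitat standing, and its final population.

Closure order: Fernhollow, Dunmere, Ashgrove, Cedarfen, Juniper
Last habitat: Ironridge with 133 animals

Round 1: Ashgrove=25 Cedarfen=17 Dunmere=25 Fernhollow=24 Ironridge=17 Juniper=25 → close Fernhollow (overflow 18)
  24÷5 = 4 each, +1 to first 4
Round 2: Ashgrove=30 Cedarfen=22 Dunmere=30 Ironridge=22 Juniper=29 → close Dunmere (overflow 19)
  30÷4 = 7 each, +1 to first 2
Round 3: Ashgrove=38 Cedarfen=30 Ironridge=29 Juniper=36 → close Ashgrove (overflow 26)
  38÷3 = 12 each, +1 to first 2
Round 4: Cedarfen=43 Ironridge=42 Juniper=48 → close Cedarfen (overflow 38)
  43÷2 = 21 each, +1 to first 1
Round 5: Ironridge=64 Juniper=69 → close Juniper (overflow 58)
  69÷1 = 69 each, +1 to first 0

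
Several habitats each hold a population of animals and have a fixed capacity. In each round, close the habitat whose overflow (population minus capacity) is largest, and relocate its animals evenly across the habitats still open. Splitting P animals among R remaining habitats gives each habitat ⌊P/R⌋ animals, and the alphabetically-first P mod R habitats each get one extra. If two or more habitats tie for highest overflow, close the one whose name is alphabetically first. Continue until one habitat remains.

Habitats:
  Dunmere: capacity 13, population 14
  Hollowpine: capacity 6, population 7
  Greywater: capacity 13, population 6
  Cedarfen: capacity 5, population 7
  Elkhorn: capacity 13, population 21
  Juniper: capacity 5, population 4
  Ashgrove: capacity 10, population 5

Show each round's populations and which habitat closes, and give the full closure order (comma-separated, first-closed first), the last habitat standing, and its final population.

Closure order: Elkhorn, Cedarfen, Dunmere, Hollowpine, Juniper, Ashgrove
Last habitat: Greywater with 64 animals

Round 1: Ashgrove=5 Cedarfen=7 Dunmere=14 Elkhorn=21 Greywater=6 Hollowpine=7 Juniper=4 → close Elkhorn (overflow 8)
  21÷6 = 3 each, +1 to first 3
Round 2: Ashgrove=9 Cedarfen=11 Dunmere=18 Greywater=9 Hollowpine=10 Juniper=7 → close Cedarfen (overflow 6)
  11÷5 = 2 each, +1 to first 1
Round 3: Ashgrove=12 Dunmere=20 Greywater=11 Hollowpine=12 Juniper=9 → close Dunmere (overflow 7)
  20÷4 = 5 each, +1 to first 0
Round 4: Ashgrove=17 Greywater=16 Hollowpine=17 Juniper=14 → close Hollowpine (overflow 11)
  17÷3 = 5 each, +1 to first 2
Round 5: Ashgrove=23 Greywater=22 Juniper=19 → close Juniper (overflow 14)
  19÷2 = 9 each, +1 to first 1
Round 6: Ashgrove=33 Greywater=31 → close Ashgrove (overflow 23)
  33÷1 = 33 each, +1 to first 0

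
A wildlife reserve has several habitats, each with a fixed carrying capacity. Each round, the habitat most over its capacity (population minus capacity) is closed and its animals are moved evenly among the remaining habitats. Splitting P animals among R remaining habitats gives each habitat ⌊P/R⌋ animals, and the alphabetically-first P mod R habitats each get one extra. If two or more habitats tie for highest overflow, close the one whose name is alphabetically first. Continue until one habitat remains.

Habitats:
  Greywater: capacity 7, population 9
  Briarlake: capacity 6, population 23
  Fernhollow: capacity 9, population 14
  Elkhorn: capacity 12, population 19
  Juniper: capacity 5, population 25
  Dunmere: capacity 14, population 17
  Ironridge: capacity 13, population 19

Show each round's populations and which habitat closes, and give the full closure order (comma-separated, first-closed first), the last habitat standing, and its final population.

Closure order: Juniper, Briarlake, Elkhorn, Fernhollow, Dunmere, Ironridge
Last habitat: Greywater with 126 animals

Round 1: Briarlake=23 Dunmere=17 Elkhorn=19 Fernhollow=14 Greywater=9 Ironridge=19 Juniper=25 → close Juniper (overflow 20)
  25÷6 = 4 each, +1 to first 1
Round 2: Briarlake=28 Dunmere=21 Elkhorn=23 Fernhollow=18 Greywater=13 Ironridge=23 → close Briarlake (overflow 22)
  28÷5 = 5 each, +1 to first 3
Round 3: Dunmere=27 Elkhorn=29 Fernhollow=24 Greywater=18 Ironridge=28 → close Elkhorn (overflow 17)
  29÷4 = 7 each, +1 to first 1
Round 4: Dunmere=35 Fernhollow=31 Greywater=25 Ironridge=35 → close Fernhollow (overflow 22)
  31÷3 = 10 each, +1 to first 1
Round 5: Dunmere=46 Greywater=35 Ironridge=45 → close Dunmere (overflow 32)
  46÷2 = 23 each, +1 to first 0
Round 6: Greywater=58 Ironridge=68 → close Ironridge (overflow 55)
  68÷1 = 68 each, +1 to first 0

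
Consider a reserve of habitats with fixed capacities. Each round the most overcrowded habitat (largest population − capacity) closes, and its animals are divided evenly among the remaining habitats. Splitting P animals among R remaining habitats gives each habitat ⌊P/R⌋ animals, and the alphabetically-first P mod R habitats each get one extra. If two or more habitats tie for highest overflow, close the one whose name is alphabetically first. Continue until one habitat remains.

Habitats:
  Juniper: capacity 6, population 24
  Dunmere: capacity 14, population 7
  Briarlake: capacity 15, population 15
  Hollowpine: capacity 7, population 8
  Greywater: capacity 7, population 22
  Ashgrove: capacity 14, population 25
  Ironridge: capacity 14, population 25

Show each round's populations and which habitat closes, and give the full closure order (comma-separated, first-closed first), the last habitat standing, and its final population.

Closure order: Juniper, Greywater, Ashgrove, Ironridge, Hollowpine, Briarlake
Last habitat: Dunmere with 126 animals

Round 1: Ashgrove=25 Briarlake=15 Dunmere=7 Greywater=22 Hollowpine=8 Ironridge=25 Juniper=24 → close Juniper (overflow 18)
  24÷6 = 4 each, +1 to first 0
Round 2: Ashgrove=29 Briarlake=19 Dunmere=11 Greywater=26 Hollowpine=12 Ironridge=29 → close Greywater (overflow 19)
  26÷5 = 5 each, +1 to first 1
Round 3: Ashgrove=35 Briarlake=24 Dunmere=16 Hollowpine=17 Ironridge=34 → close Ashgrove (overflow 21)
  35÷4 = 8 each, +1 to first 3
Round 4: Briarlake=33 Dunmere=25 Hollowpine=26 Ironridge=42 → close Ironridge (overflow 28)
  42÷3 = 14 each, +1 to first 0
Round 5: Briarlake=47 Dunmere=39 Hollowpine=40 → close Hollowpine (overflow 33)
  40÷2 = 20 each, +1 to first 0
Round 6: Briarlake=67 Dunmere=59 → close Briarlake (overflow 52)
  67÷1 = 67 each, +1 to first 0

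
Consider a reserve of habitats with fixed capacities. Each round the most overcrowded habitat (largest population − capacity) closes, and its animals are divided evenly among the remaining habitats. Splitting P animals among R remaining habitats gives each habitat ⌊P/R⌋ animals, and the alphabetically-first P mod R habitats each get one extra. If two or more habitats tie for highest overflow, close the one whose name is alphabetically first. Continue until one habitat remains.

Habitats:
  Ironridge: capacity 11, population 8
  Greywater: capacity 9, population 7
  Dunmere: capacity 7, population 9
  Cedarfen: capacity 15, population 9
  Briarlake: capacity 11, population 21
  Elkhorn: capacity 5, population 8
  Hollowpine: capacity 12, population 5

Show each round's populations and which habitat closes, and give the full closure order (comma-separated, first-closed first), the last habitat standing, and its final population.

Round 1: Briarlake=21 Cedarfen=9 Dunmere=9 Elkhorn=8 Greywater=7 Hollowpine=5 Ironridge=8 → close Briarlake (overflow 10)
  21÷6 = 3 each, +1 to first 3
Round 2: Cedarfen=13 Dunmere=13 Elkhorn=12 Greywater=10 Hollowpine=8 Ironridge=11 → close Elkhorn (overflow 7)
  12÷5 = 2 each, +1 to first 2
Round 3: Cedarfen=16 Dunmere=16 Greywater=12 Hollowpine=10 Ironridge=13 → close Dunmere (overflow 9)
  16÷4 = 4 each, +1 to first 0
Round 4: Cedarfen=20 Greywater=16 Hollowpine=14 Ironridge=17 → close Greywater (overflow 7)
  16÷3 = 5 each, +1 to first 1
Round 5: Cedarfen=26 Hollowpine=19 Ironridge=22 → close Cedarfen (overflow 11)
  26÷2 = 13 each, +1 to first 0
Round 6: Hollowpine=32 Ironridge=35 → close Ironridge (overflow 24)
  35÷1 = 35 each, +1 to first 0

Closure order: Briarlake, Elkhorn, Dunmere, Greywater, Cedarfen, Ironridge
Last habitat: Hollowpine with 67 animals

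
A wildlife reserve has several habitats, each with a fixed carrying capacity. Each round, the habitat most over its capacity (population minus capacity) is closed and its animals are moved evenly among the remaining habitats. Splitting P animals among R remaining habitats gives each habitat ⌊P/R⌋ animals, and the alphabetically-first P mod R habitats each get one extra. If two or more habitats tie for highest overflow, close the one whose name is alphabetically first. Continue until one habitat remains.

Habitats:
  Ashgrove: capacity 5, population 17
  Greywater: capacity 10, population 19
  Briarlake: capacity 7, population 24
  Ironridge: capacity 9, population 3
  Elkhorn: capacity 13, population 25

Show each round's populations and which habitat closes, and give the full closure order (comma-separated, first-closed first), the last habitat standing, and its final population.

Round 1: Ashgrove=17 Briarlake=24 Elkhorn=25 Greywater=19 Ironridge=3 → close Briarlake (overflow 17)
  24÷4 = 6 each, +1 to first 0
Round 2: Ashgrove=23 Elkhorn=31 Greywater=25 Ironridge=9 → close Ashgrove (overflow 18)
  23÷3 = 7 each, +1 to first 2
Round 3: Elkhorn=39 Greywater=33 Ironridge=16 → close Elkhorn (overflow 26)
  39÷2 = 19 each, +1 to first 1
Round 4: Greywater=53 Ironridge=35 → close Greywater (overflow 43)
  53÷1 = 53 each, +1 to first 0

Closure order: Briarlake, Ashgrove, Elkhorn, Greywater
Last habitat: Ironridge with 88 animals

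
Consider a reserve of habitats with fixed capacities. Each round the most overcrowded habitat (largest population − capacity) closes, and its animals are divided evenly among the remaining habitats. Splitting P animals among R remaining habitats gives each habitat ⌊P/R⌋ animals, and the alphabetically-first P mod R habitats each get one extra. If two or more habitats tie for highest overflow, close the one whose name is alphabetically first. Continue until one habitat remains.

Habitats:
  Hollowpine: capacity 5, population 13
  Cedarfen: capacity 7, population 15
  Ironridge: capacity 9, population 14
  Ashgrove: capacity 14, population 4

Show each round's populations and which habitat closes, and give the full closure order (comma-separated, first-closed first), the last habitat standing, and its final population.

Closure order: Cedarfen, Hollowpine, Ironridge
Last habitat: Ashgrove with 46 animals

Round 1: Ashgrove=4 Cedarfen=15 Hollowpine=13 Ironridge=14 → close Cedarfen (overflow 8)
  15÷3 = 5 each, +1 to first 0
Round 2: Ashgrove=9 Hollowpine=18 Ironridge=19 → close Hollowpine (overflow 13)
  18÷2 = 9 each, +1 to first 0
Round 3: Ashgrove=18 Ironridge=28 → close Ironridge (overflow 19)
  28÷1 = 28 each, +1 to first 0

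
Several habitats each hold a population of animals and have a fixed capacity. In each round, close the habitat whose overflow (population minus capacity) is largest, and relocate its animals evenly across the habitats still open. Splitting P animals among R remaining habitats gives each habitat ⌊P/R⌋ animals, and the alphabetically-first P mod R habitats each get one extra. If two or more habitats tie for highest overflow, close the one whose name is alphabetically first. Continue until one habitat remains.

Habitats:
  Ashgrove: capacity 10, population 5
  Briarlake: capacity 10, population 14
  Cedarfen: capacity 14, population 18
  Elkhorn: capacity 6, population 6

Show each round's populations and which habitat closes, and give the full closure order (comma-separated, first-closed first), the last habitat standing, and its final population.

Round 1: Ashgrove=5 Briarlake=14 Cedarfen=18 Elkhorn=6 → close Briarlake (overflow 4)
  14÷3 = 4 each, +1 to first 2
Round 2: Ashgrove=10 Cedarfen=23 Elkhorn=10 → close Cedarfen (overflow 9)
  23÷2 = 11 each, +1 to first 1
Round 3: Ashgrove=22 Elkhorn=21 → close Elkhorn (overflow 15)
  21÷1 = 21 each, +1 to first 0

Closure order: Briarlake, Cedarfen, Elkhorn
Last habitat: Ashgrove with 43 animals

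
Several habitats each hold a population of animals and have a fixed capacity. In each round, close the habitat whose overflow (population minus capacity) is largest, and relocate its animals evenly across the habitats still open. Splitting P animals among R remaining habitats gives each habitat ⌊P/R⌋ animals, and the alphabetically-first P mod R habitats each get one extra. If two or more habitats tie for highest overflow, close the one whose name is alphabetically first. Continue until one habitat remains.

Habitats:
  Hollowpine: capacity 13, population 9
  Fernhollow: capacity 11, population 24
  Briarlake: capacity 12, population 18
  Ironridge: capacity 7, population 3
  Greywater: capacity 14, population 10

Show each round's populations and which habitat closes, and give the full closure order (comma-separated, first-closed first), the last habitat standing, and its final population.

Round 1: Briarlake=18 Fernhollow=24 Greywater=10 Hollowpine=9 Ironridge=3 → close Fernhollow (overflow 13)
  24÷4 = 6 each, +1 to first 0
Round 2: Briarlake=24 Greywater=16 Hollowpine=15 Ironridge=9 → close Briarlake (overflow 12)
  24÷3 = 8 each, +1 to first 0
Round 3: Greywater=24 Hollowpine=23 Ironridge=17 → close Greywater (overflow 10)
  24÷2 = 12 each, +1 to first 0
Round 4: Hollowpine=35 Ironridge=29 → close Hollowpine (overflow 22)
  35÷1 = 35 each, +1 to first 0

Closure order: Fernhollow, Briarlake, Greywater, Hollowpine
Last habitat: Ironridge with 64 animals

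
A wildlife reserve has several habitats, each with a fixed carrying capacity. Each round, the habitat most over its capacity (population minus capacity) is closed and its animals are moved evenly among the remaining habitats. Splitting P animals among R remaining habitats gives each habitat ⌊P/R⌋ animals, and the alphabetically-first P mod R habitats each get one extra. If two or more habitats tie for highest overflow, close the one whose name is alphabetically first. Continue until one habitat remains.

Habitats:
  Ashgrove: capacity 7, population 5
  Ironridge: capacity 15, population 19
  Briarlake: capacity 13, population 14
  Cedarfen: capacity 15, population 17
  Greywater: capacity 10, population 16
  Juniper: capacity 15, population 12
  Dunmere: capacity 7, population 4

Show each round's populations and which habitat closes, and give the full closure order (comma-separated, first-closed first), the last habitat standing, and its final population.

Closure order: Greywater, Ironridge, Cedarfen, Briarlake, Ashgrove, Dunmere
Last habitat: Juniper with 87 animals

Round 1: Ashgrove=5 Briarlake=14 Cedarfen=17 Dunmere=4 Greywater=16 Ironridge=19 Juniper=12 → close Greywater (overflow 6)
  16÷6 = 2 each, +1 to first 4
Round 2: Ashgrove=8 Briarlake=17 Cedarfen=20 Dunmere=7 Ironridge=21 Juniper=14 → close Ironridge (overflow 6)
  21÷5 = 4 each, +1 to first 1
Round 3: Ashgrove=13 Briarlake=21 Cedarfen=24 Dunmere=11 Juniper=18 → close Cedarfen (overflow 9)
  24÷4 = 6 each, +1 to first 0
Round 4: Ashgrove=19 Briarlake=27 Dunmere=17 Juniper=24 → close Briarlake (overflow 14)
  27÷3 = 9 each, +1 to first 0
Round 5: Ashgrove=28 Dunmere=26 Juniper=33 → close Ashgrove (overflow 21)
  28÷2 = 14 each, +1 to first 0
Round 6: Dunmere=40 Juniper=47 → close Dunmere (overflow 33)
  40÷1 = 40 each, +1 to first 0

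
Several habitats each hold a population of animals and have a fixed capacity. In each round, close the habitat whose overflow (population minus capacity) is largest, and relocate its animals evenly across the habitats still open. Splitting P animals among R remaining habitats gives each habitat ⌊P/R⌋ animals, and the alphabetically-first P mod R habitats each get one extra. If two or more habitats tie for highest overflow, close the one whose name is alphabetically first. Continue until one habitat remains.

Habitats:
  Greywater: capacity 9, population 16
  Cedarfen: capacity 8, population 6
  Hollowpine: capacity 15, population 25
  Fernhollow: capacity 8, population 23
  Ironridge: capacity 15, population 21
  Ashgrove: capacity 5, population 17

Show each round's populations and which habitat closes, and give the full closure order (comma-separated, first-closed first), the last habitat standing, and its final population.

Closure order: Fernhollow, Ashgrove, Hollowpine, Greywater, Ironridge
Last habitat: Cedarfen with 108 animals

Round 1: Ashgrove=17 Cedarfen=6 Fernhollow=23 Greywater=16 Hollowpine=25 Ironridge=21 → close Fernhollow (overflow 15)
  23÷5 = 4 each, +1 to first 3
Round 2: Ashgrove=22 Cedarfen=11 Greywater=21 Hollowpine=29 Ironridge=25 → close Ashgrove (overflow 17)
  22÷4 = 5 each, +1 to first 2
Round 3: Cedarfen=17 Greywater=27 Hollowpine=34 Ironridge=30 → close Hollowpine (overflow 19)
  34÷3 = 11 each, +1 to first 1
Round 4: Cedarfen=29 Greywater=38 Ironridge=41 → close Greywater (overflow 29)
  38÷2 = 19 each, +1 to first 0
Round 5: Cedarfen=48 Ironridge=60 → close Ironridge (overflow 45)
  60÷1 = 60 each, +1 to first 0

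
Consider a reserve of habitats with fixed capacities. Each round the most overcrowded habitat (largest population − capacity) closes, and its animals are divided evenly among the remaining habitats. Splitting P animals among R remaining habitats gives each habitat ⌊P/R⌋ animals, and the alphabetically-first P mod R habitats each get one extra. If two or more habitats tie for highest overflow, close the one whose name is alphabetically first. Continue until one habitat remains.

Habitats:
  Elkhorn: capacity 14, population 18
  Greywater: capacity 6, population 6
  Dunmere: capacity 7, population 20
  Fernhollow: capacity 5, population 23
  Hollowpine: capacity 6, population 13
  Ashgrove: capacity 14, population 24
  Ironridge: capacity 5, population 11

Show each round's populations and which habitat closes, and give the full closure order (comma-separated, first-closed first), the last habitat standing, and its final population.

Round 1: Ashgrove=24 Dunmere=20 Elkhorn=18 Fernhollow=23 Greywater=6 Hollowpine=13 Ironridge=11 → close Fernhollow (overflow 18)
  23÷6 = 3 each, +1 to first 5
Round 2: Ashgrove=28 Dunmere=24 Elkhorn=22 Greywater=10 Hollowpine=17 Ironridge=14 → close Dunmere (overflow 17)
  24÷5 = 4 each, +1 to first 4
Round 3: Ashgrove=33 Elkhorn=27 Greywater=15 Hollowpine=22 Ironridge=18 → close Ashgrove (overflow 19)
  33÷4 = 8 each, +1 to first 1
Round 4: Elkhorn=36 Greywater=23 Hollowpine=30 Ironridge=26 → close Hollowpine (overflow 24)
  30÷3 = 10 each, +1 to first 0
Round 5: Elkhorn=46 Greywater=33 Ironridge=36 → close Elkhorn (overflow 32)
  46÷2 = 23 each, +1 to first 0
Round 6: Greywater=56 Ironridge=59 → close Ironridge (overflow 54)
  59÷1 = 59 each, +1 to first 0

Closure order: Fernhollow, Dunmere, Ashgrove, Hollowpine, Elkhorn, Ironridge
Last habitat: Greywater with 115 animals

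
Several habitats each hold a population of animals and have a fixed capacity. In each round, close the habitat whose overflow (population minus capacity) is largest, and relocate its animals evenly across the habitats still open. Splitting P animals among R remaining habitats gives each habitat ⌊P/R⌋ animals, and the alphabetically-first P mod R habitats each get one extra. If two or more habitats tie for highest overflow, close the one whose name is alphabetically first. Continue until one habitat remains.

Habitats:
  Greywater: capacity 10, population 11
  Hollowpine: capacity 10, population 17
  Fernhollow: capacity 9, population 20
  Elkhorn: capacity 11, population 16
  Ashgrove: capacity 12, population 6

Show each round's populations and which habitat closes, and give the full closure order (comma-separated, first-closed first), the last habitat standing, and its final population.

Round 1: Ashgrove=6 Elkhorn=16 Fernhollow=20 Greywater=11 Hollowpine=17 → close Fernhollow (overflow 11)
  20÷4 = 5 each, +1 to first 0
Round 2: Ashgrove=11 Elkhorn=21 Greywater=16 Hollowpine=22 → close Hollowpine (overflow 12)
  22÷3 = 7 each, +1 to first 1
Round 3: Ashgrove=19 Elkhorn=28 Greywater=23 → close Elkhorn (overflow 17)
  28÷2 = 14 each, +1 to first 0
Round 4: Ashgrove=33 Greywater=37 → close Greywater (overflow 27)
  37÷1 = 37 each, +1 to first 0

Closure order: Fernhollow, Hollowpine, Elkhorn, Greywater
Last habitat: Ashgrove with 70 animals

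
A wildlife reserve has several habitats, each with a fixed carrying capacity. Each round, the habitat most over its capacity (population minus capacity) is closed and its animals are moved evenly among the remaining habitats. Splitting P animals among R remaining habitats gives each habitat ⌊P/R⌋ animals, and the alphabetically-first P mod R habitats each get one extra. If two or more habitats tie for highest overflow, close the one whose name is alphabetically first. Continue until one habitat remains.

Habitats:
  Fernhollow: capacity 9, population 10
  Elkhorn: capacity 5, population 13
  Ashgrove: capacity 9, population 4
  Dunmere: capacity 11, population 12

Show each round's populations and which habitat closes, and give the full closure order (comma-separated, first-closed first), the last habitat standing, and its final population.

Closure order: Elkhorn, Dunmere, Fernhollow
Last habitat: Ashgrove with 39 animals

Round 1: Ashgrove=4 Dunmere=12 Elkhorn=13 Fernhollow=10 → close Elkhorn (overflow 8)
  13÷3 = 4 each, +1 to first 1
Round 2: Ashgrove=9 Dunmere=16 Fernhollow=14 → close Dunmere (overflow 5)
  16÷2 = 8 each, +1 to first 0
Round 3: Ashgrove=17 Fernhollow=22 → close Fernhollow (overflow 13)
  22÷1 = 22 each, +1 to first 0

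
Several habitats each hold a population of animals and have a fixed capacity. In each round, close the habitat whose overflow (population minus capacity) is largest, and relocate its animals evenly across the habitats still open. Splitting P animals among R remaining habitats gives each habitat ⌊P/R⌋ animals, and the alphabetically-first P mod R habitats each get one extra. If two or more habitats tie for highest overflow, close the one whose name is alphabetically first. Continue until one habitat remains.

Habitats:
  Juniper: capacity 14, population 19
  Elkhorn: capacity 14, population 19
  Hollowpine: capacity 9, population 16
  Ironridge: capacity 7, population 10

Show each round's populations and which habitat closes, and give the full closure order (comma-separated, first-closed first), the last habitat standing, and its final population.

Closure order: Hollowpine, Elkhorn, Juniper
Last habitat: Ironridge with 64 animals

Round 1: Elkhorn=19 Hollowpine=16 Ironridge=10 Juniper=19 → close Hollowpine (overflow 7)
  16÷3 = 5 each, +1 to first 1
Round 2: Elkhorn=25 Ironridge=15 Juniper=24 → close Elkhorn (overflow 11)
  25÷2 = 12 each, +1 to first 1
Round 3: Ironridge=28 Juniper=36 → close Juniper (overflow 22)
  36÷1 = 36 each, +1 to first 0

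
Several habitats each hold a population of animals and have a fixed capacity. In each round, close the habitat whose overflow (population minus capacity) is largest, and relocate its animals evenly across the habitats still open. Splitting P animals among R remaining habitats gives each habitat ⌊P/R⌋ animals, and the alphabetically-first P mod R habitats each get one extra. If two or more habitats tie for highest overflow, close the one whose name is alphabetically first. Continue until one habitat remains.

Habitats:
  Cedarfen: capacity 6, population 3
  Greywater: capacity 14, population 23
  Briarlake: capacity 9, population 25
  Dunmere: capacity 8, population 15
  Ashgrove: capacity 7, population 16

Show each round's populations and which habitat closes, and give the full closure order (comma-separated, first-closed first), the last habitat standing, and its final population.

Closure order: Briarlake, Ashgrove, Greywater, Dunmere
Last habitat: Cedarfen with 82 animals

Round 1: Ashgrove=16 Briarlake=25 Cedarfen=3 Dunmere=15 Greywater=23 → close Briarlake (overflow 16)
  25÷4 = 6 each, +1 to first 1
Round 2: Ashgrove=23 Cedarfen=9 Dunmere=21 Greywater=29 → close Ashgrove (overflow 16)
  23÷3 = 7 each, +1 to first 2
Round 3: Cedarfen=17 Dunmere=29 Greywater=36 → close Greywater (overflow 22)
  36÷2 = 18 each, +1 to first 0
Round 4: Cedarfen=35 Dunmere=47 → close Dunmere (overflow 39)
  47÷1 = 47 each, +1 to first 0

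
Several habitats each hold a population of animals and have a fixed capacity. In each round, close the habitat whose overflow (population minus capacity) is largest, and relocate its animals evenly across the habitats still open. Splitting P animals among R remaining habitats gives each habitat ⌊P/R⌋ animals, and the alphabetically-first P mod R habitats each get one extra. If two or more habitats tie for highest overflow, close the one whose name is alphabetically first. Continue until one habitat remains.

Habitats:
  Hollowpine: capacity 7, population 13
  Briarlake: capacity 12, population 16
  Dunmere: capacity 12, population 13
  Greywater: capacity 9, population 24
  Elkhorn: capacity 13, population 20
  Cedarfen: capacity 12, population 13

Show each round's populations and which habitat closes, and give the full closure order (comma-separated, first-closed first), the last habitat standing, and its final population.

Round 1: Briarlake=16 Cedarfen=13 Dunmere=13 Elkhorn=20 Greywater=24 Hollowpine=13 → close Greywater (overflow 15)
  24÷5 = 4 each, +1 to first 4
Round 2: Briarlake=21 Cedarfen=18 Dunmere=18 Elkhorn=25 Hollowpine=17 → close Elkhorn (overflow 12)
  25÷4 = 6 each, +1 to first 1
Round 3: Briarlake=28 Cedarfen=24 Dunmere=24 Hollowpine=23 → close Briarlake (overflow 16)
  28÷3 = 9 each, +1 to first 1
Round 4: Cedarfen=34 Dunmere=33 Hollowpine=32 → close Hollowpine (overflow 25)
  32÷2 = 16 each, +1 to first 0
Round 5: Cedarfen=50 Dunmere=49 → close Cedarfen (overflow 38)
  50÷1 = 50 each, +1 to first 0

Closure order: Greywater, Elkhorn, Briarlake, Hollowpine, Cedarfen
Last habitat: Dunmere with 99 animals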